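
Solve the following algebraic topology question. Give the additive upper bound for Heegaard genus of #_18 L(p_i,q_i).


Heegaard genus satisfies g(A#B) <= g(A) + g(B).
Each lens space has g = 1.
Upper bound: 18 * 1 = 18

18


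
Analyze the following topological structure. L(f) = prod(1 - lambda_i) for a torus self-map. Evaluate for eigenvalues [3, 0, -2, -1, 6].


For a torus self-map: L(f) = det(I - A) where A acts on H_1.
L(f) = (1-3) * (1-0) * (1--2) * (1--1) * (1-6) = -2 * 1 * 3 * 2 * -5 = 60

60


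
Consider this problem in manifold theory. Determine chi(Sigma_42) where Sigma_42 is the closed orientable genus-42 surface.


For a closed orientable surface of genus g: chi = 2 - 2g.
Here g = 42.
chi = 2 - 2*42 = 2 - 84 = -82

-82


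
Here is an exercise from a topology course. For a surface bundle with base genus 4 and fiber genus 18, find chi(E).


For a fiber bundle F -> E -> B (with CW structure): chi(E) = chi(B) * chi(F).
chi(Sigma_4) = -6, chi(Sigma_18) = -34.
chi(E) = (-6) * (-34) = 204

204


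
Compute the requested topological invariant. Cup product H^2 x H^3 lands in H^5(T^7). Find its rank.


Cup product: H^p x H^q -> H^{p+q}; here p+q = 2+3 = 5.
rank H^k(T^n) = C(n,k).
C(7,5) = 21

21


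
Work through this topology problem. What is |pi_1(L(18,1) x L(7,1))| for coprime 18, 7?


pi_1(X x Y) = pi_1(X) x pi_1(Y).
pi_1(L(18,1)) = Z/18, pi_1(L(7,1)) = Z/7.
|Z/18 x Z/7| = 18 * 7 = 126

126


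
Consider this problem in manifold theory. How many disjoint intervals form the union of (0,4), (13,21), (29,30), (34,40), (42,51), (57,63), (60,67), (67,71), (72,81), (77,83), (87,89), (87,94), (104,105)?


Sort and merge overlapping open intervals.
Merged: (0,4), (13,21), (29,30), (34,40), (42,51), (57,67), (67,71), (72,83), (87,94), (104,105).
Number of components = 10

10


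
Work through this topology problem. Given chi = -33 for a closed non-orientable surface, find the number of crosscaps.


chi = 2 - k for closed non-orientable surfaces with k crosscaps.
-33 = 2 - k
k = 2 - (-33) = 35

35


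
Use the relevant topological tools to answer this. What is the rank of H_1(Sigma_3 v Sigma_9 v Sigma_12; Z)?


For a wedge X v Y: reduced H_k(X v Y) = H_k(X) + H_k(Y).
Each Sigma_g contributes b_1 = 2g.
b_1 = 6 + 18 + 24 = 48

48


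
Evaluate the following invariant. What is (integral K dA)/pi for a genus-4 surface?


Gauss-Bonnet: integral K dA = 2*pi*chi(M).
chi(Sigma_4) = 2 - 2*4 = -6.
(integral K dA)/pi = 2*chi = 2*(-6) = -12

-12


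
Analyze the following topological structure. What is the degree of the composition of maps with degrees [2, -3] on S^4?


Degree is multiplicative: deg(composition) = product of degrees.
= (2) * (-3) = -6

-6


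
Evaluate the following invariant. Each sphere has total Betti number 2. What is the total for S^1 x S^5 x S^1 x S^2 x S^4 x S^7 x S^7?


Total Betti number is multiplicative under products.
Each S^d (d>=1) has total Betti number 2.
There are 7 sphere factors.
Total = 2^7 = 128

128


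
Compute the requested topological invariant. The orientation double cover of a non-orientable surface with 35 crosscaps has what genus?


chi(N_35) = 2 - 35 = -33.
Double cover: chi(Sigma_g) = 2 * chi(N_35) = 2*(-33) = -66.
2 - 2g = -66, so g = (2 - (-66))/2 = 68/2 = 34

34


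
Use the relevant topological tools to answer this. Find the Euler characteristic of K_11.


K_11: V = 11, E = C(11,2) = 55.
chi = V - E = 11 - 55 = -44

-44


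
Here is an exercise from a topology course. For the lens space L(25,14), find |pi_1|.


pi_1(L(p,q)) = Z/pZ for any q coprime to p.
|pi_1(L(25,14))| = 25

25


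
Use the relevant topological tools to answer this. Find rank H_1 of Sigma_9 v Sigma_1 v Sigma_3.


For a wedge X v Y: reduced H_k(X v Y) = H_k(X) + H_k(Y).
Each Sigma_g contributes b_1 = 2g.
b_1 = 18 + 2 + 6 = 26

26


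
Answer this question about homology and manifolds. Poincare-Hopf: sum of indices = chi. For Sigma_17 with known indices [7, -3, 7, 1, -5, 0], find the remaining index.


Poincare-Hopf: sum of indices = chi(M).
chi(Sigma_17) = 2 - 2*17 = -32.
Sum of known indices = 7.
x = chi - (sum known) = -32 - (7) = -39

-39


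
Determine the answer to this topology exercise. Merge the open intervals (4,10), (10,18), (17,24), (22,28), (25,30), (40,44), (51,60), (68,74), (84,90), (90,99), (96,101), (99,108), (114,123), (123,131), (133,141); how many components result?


Sort and merge overlapping open intervals.
Merged: (4,10), (10,30), (40,44), (51,60), (68,74), (84,90), (90,108), (114,123), (123,131), (133,141).
Number of components = 10

10


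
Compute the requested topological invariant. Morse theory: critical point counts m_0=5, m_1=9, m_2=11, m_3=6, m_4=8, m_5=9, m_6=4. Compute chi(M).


Morse theory: chi(M) = sum_k (-1)^k m_k where m_k = #(index-k critical points).
= (5) + (-9) + (11) + (-6) + (8) + (-9) + (4) = 4

4


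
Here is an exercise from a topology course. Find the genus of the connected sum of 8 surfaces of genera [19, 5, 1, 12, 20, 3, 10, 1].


Genus is additive under connected sum of orientable surfaces.
g = 19 + 5 + 1 + 12 + 20 + 3 + 10 + 1 = 71

71


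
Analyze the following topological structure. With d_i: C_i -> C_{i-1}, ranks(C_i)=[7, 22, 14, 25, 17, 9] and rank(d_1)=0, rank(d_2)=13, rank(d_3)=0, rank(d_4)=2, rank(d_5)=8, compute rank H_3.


rank H_k = rank(ker d_k) - rank(im d_{k+1}).
rank(ker d_3) = rank(C_3) - rank(d_3) = 25 - 0 = 25.
rank(im d_{3+1}) = 2.
rank H_3 = 25 - 2 = 23

23


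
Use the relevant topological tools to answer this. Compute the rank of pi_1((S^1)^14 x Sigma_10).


pi_1(A x B) = pi_1(A) x pi_1(B); rank of abelianization = b_1.
b_1(T^14) = 14, b_1(Sigma_10) = 2*10 = 20.
b_1(product) = 14 + 20 = 34

34


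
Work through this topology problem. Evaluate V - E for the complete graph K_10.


K_10: V = 10, E = C(10,2) = 45.
chi = V - E = 10 - 45 = -35

-35


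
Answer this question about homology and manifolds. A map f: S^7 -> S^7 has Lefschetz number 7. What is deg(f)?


L(f) = 1 + (-1)^7 deg(f) on S^7.
7 = 1 + (-1)^7 * deg(f)
(-1)^7 * deg(f) = 6
deg(f) = -6

-6


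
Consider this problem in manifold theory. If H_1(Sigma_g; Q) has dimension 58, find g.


For a closed orientable surface: b_1 = 2g.
58 = 2g
g = 58 / 2 = 29

29


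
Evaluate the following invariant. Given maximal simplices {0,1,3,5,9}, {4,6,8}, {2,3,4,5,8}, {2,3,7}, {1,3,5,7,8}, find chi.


Enumerate all faces; f-vector: f_0=10, f_1=27, f_2=30, f_3=15, f_4=3.
chi = sum (-1)^k f_k = 1

1


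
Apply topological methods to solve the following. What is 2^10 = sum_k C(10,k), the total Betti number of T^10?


b_k(T^10) = C(10,k), so the sum over k is sum_k C(10,k) = 2^10.
Total = 2^10 = 1024

1024


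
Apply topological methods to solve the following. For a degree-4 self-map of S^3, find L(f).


On S^3: L(f) = tr(f_0*) + (-1)^3 tr(f_3*) = 1 + (-1)^3 * deg(f).
L(f) = 1 + (-1)^3 * 4 = 1 + -4 = -3

-3


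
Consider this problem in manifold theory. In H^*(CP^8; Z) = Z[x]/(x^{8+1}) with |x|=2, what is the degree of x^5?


|x| = 2 in H^*(CP^n).
|x^5| = 5 * |x| = 5 * 2 = 10

10


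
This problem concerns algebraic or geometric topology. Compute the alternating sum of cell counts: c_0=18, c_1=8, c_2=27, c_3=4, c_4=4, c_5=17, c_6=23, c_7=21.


chi = sum_k (-1)^k c_k.
= (-1)^0*18 + (-1)^1*8 + (-1)^2*27 + (-1)^3*4 + (-1)^4*4 + (-1)^5*17 + (-1)^6*23 + (-1)^7*21
= (18) + (-8) + (27) + (-4) + (4) + (-17) + (23) + (-21)
= 22

22


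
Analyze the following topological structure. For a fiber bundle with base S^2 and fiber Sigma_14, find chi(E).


chi(S^2) = 2 (n even), chi(Sigma_14) = 2 - 2*14 = -26.
chi(E) = 2 * (-26) = -52

-52


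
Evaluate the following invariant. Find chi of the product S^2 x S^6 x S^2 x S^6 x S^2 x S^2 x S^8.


chi is multiplicative: chi(X x Y) = chi(X) chi(Y).
Each even-dim sphere has chi = 2. There are 7 factors.
chi = 2^7 = 128

128


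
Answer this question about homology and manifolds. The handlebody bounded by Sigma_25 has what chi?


A genus-g handlebody deformation retracts to a wedge of g circles.
chi(vee_g S^1) = 1 - g.
chi(H_25) = 1 - 25 = -24

-24


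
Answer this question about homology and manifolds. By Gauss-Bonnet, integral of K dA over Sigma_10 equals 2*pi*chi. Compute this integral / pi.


Gauss-Bonnet: integral K dA = 2*pi*chi(M).
chi(Sigma_10) = 2 - 2*10 = -18.
(integral K dA)/pi = 2*chi = 2*(-18) = -36

-36


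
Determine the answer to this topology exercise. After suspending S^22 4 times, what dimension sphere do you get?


Each suspension raises dimension by 1: Sigma S^n = S^{n+1}.
Sigma^4 S^22 = S^{22+4} = S^26

26


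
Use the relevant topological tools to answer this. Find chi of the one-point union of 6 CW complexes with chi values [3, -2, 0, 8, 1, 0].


chi(A v B) = chi(A) + chi(B) - 1 (one point identified).
For 6 spaces: chi = (sum chi_i) - (6 - 1).
sum = 10; chi = 10 - 5 = 5

5


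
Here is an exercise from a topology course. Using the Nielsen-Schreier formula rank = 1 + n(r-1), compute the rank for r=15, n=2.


Nielsen-Schreier: an index-n subgroup of F_r is free of rank 1 + n(r-1).
Equivalently: chi(cover) = n*chi(base); chi(vee_r S^1) = 1 - 15 = -14.
chi(E) = 2*(-14) = -28; rank = 1 - chi(E) = 1 - (-28) = 29.
rank = 1 + 2*(15-1) = 1 + 28 = 29

29


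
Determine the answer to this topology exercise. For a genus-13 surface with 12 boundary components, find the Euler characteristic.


For a compact orientable surface with genus g and b boundary components: chi = 2 - 2g - b.
chi = 2 - 2*13 - 12 = 2 - 26 - 12 = -36

-36


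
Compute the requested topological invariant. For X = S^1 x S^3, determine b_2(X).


Each S^d has Poincare polynomial 1 + t^d.
The product S^1 x S^3 has Poincare polynomial prod(1+t^d_i).
Expanding: b_0=1, b_1=1, b_3=1, b_4=1.
b_2 = 0

0


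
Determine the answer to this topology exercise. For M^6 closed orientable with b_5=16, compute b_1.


Poincare duality for closed orientable n-manifolds: b_k = b_{n-k}.
Here n = 6, so b_1 = b_5 = 16

16


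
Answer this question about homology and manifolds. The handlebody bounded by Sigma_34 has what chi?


A genus-g handlebody deformation retracts to a wedge of g circles.
chi(vee_g S^1) = 1 - g.
chi(H_34) = 1 - 34 = -33

-33


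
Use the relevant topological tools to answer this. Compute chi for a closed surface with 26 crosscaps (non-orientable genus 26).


For a non-orientable closed surface with k crosscaps: chi = 2 - k.
Here k = 26.
chi = 2 - 26 = -24

-24


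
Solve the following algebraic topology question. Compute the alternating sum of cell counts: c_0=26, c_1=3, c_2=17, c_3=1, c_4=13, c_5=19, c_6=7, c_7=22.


chi = sum_k (-1)^k c_k.
= (-1)^0*26 + (-1)^1*3 + (-1)^2*17 + (-1)^3*1 + (-1)^4*13 + (-1)^5*19 + (-1)^6*7 + (-1)^7*22
= (26) + (-3) + (17) + (-1) + (13) + (-19) + (7) + (-22)
= 18

18


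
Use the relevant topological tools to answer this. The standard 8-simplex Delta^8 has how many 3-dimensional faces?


Delta^8 has 8+1 vertices. A 3-face is a choice of 3+1 vertices.
f_3 = C(8+1, 3+1) = C(9,4) = 126

126


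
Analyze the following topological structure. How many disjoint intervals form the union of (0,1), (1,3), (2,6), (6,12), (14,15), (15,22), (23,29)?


Sort and merge overlapping open intervals.
Merged: (0,1), (1,6), (6,12), (14,15), (15,22), (23,29).
Number of components = 6

6


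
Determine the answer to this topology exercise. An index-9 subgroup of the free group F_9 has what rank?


Nielsen-Schreier: an index-n subgroup of F_r is free of rank 1 + n(r-1).
Equivalently: chi(cover) = n*chi(base); chi(vee_r S^1) = 1 - 9 = -8.
chi(E) = 9*(-8) = -72; rank = 1 - chi(E) = 1 - (-72) = 73.
rank = 1 + 9*(9-1) = 1 + 72 = 73

73


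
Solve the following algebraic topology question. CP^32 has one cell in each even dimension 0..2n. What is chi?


CP^32 has one cell in each even dimension 0, 2, ..., 2*32 (32+1 cells total).
All cells are even-dimensional, so chi = number of cells.
chi = 32 + 1 = 33

33


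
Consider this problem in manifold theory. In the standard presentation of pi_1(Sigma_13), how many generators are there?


Standard presentation: pi_1(Sigma_g) = <a_1,b_1,...,a_g,b_g | [a_1,b_1]...[a_g,b_g] = 1>.
Number of generators = 2g = 2*13 = 26

26


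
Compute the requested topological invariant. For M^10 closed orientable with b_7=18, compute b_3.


Poincare duality for closed orientable n-manifolds: b_k = b_{n-k}.
Here n = 10, so b_3 = b_7 = 18

18


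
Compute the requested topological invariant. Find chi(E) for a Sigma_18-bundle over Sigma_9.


For a fiber bundle F -> E -> B (with CW structure): chi(E) = chi(B) * chi(F).
chi(Sigma_9) = -16, chi(Sigma_18) = -34.
chi(E) = (-16) * (-34) = 544

544


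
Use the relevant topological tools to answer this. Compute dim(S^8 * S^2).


Join of spheres: S^m * S^n = S^{m+n+1}.
dim = 8 + 2 + 1 = 11

11


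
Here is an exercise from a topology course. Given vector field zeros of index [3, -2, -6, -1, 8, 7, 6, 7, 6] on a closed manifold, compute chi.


Poincare-Hopf: chi(M) = sum of indices of zeros.
chi = (3) + (-2) + (-6) + (-1) + (8) + (7) + (6) + (7) + (6) = 28

28


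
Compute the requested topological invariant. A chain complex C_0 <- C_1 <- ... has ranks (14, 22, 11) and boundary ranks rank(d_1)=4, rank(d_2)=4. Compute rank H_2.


rank H_k = rank(ker d_k) - rank(im d_{k+1}).
rank(ker d_2) = rank(C_2) - rank(d_2) = 11 - 4 = 7.
rank(im d_{2+1}) = 0.
rank H_2 = 7 - 0 = 7

7


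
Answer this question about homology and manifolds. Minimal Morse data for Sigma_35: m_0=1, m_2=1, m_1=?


A perfect Morse function has m_k = b_k.
For Sigma_35: b_0=1, b_1=2g=70, b_2=1.
Saddles m_1 = 2g = 70

70


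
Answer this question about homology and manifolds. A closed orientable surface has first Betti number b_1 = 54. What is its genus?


For a closed orientable surface: b_1 = 2g.
54 = 2g
g = 54 / 2 = 27

27


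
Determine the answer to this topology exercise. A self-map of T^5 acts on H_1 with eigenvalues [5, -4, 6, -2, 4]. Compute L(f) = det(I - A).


For a torus self-map: L(f) = det(I - A) where A acts on H_1.
L(f) = (1-5) * (1--4) * (1-6) * (1--2) * (1-4) = -4 * 5 * -5 * 3 * -3 = -900

-900


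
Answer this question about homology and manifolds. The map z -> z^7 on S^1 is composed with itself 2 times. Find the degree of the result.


deg(f) = 7. Degree is multiplicative: deg(f^2) = (deg f)^2.
deg(f^2) = (7)^2 = 49

49


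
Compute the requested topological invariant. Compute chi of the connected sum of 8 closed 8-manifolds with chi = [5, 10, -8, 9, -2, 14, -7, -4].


For n-manifolds: chi(A#B) = chi(A) + chi(B) - chi(S^8).
chi(S^8) = 1 + (-1)^8 = 2.
chi(#) = (sum chi_i) - (8-1)*chi(S^8) = 17 - 7*2 = 3

3


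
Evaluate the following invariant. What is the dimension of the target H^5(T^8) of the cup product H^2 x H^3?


Cup product: H^p x H^q -> H^{p+q}; here p+q = 2+3 = 5.
rank H^k(T^n) = C(n,k).
C(8,5) = 56

56


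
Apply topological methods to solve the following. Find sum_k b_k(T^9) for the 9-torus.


b_k(T^9) = C(9,k), so the sum over k is sum_k C(9,k) = 2^9.
Total = 2^9 = 512

512


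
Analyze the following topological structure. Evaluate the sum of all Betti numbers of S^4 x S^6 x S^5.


Total Betti number is multiplicative under products.
Each S^d (d>=1) has total Betti number 2.
There are 3 sphere factors.
Total = 2^3 = 8

8


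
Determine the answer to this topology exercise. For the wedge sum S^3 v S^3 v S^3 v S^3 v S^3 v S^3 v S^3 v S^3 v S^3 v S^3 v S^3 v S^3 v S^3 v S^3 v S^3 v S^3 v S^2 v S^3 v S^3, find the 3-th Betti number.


For a wedge of spheres, H_k (k>0) is free on one generator per sphere of dimension k.
Spheres of dimension 3: count = 18.
b_3 = 18

18


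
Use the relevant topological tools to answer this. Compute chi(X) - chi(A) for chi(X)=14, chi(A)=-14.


Relative Euler characteristic: chi(X, A) = chi(X) - chi(A).
= 14 - (-14) = 28

28


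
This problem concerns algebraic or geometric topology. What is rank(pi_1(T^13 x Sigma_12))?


pi_1(A x B) = pi_1(A) x pi_1(B); rank of abelianization = b_1.
b_1(T^13) = 13, b_1(Sigma_12) = 2*12 = 24.
b_1(product) = 13 + 24 = 37

37


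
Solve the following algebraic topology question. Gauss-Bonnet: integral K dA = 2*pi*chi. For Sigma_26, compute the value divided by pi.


Gauss-Bonnet: integral K dA = 2*pi*chi(M).
chi(Sigma_26) = 2 - 2*26 = -50.
(integral K dA)/pi = 2*chi = 2*(-50) = -100

-100


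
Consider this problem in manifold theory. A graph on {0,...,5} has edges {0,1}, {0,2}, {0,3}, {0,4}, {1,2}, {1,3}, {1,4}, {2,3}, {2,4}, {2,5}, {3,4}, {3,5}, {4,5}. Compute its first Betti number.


b_1 = E - V + (number of components).
E = 13, V = 6, components = 1.
b_1 = 13 - 6 + 1 = 8

8


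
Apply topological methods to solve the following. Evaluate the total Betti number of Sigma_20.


For Sigma_20: b_0 = 1, b_1 = 2g = 40, b_2 = 1.
Total = 1 + 40 + 1 = 42

42


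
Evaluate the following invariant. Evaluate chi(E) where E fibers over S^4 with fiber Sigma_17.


chi(S^4) = 2 (n even), chi(Sigma_17) = 2 - 2*17 = -32.
chi(E) = 2 * (-32) = -64

-64


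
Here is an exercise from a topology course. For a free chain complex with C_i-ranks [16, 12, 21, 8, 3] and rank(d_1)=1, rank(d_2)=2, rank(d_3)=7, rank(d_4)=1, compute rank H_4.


rank H_k = rank(ker d_k) - rank(im d_{k+1}).
rank(ker d_4) = rank(C_4) - rank(d_4) = 3 - 1 = 2.
rank(im d_{4+1}) = 0.
rank H_4 = 2 - 0 = 2

2


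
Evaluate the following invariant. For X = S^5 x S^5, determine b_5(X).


Each S^d has Poincare polynomial 1 + t^d.
The product S^5 x S^5 has Poincare polynomial prod(1+t^d_i).
Expanding: b_0=1, b_5=2, b_10=1.
b_5 = 2

2


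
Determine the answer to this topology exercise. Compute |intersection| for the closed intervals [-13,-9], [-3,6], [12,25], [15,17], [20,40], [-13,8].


Intersection = [max(a_i), min(b_i)] = [20, -9].
Since 20 > -9, the intersection is empty.
Length = 0

0


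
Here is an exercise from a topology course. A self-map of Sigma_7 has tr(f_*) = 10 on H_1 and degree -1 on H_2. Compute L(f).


L(f) = tr(f_0*) - tr(f_1*) + tr(f_2*).
= 1 - (10) + (-1)
= -10

-10


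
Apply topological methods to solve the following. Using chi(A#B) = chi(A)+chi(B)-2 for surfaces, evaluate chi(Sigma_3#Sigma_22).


chi(Sigma_3) = 2 - 2*3 = -4
chi(Sigma_22) = 2 - 2*22 = -42
For surfaces: chi(A#B) = chi(A) + chi(B) - 2.
chi = -4 + -42 - 2 = -48

-48


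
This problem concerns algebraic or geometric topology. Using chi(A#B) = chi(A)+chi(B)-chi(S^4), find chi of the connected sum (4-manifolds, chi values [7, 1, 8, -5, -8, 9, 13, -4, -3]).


For n-manifolds: chi(A#B) = chi(A) + chi(B) - chi(S^4).
chi(S^4) = 1 + (-1)^4 = 2.
chi(#) = (sum chi_i) - (9-1)*chi(S^4) = 18 - 8*2 = 2

2


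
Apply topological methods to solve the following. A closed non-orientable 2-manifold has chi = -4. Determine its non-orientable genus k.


chi = 2 - k for closed non-orientable surfaces with k crosscaps.
-4 = 2 - k
k = 2 - (-4) = 6

6


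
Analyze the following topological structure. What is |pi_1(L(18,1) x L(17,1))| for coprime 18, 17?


pi_1(X x Y) = pi_1(X) x pi_1(Y).
pi_1(L(18,1)) = Z/18, pi_1(L(17,1)) = Z/17.
|Z/18 x Z/17| = 18 * 17 = 306

306


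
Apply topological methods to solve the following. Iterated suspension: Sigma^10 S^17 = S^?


Each suspension raises dimension by 1: Sigma S^n = S^{n+1}.
Sigma^10 S^17 = S^{17+10} = S^27

27


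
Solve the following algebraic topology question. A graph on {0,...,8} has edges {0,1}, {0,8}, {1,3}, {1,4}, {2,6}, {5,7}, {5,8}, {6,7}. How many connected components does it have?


Run DFS/union-find over 9 vertices.
V = 9, E = 8.
Number of components = 1

1


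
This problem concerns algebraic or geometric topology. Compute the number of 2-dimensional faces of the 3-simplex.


Delta^3 has 3+1 vertices. A 2-face is a choice of 2+1 vertices.
f_2 = C(3+1, 2+1) = C(4,3) = 4

4


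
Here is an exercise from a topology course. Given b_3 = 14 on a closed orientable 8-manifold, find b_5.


Poincare duality for closed orientable n-manifolds: b_k = b_{n-k}.
Here n = 8, so b_5 = b_3 = 14

14


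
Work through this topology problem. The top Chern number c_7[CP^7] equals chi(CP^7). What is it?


For any closed oriented manifold, <e(TM),[M]> = chi(M).
chi(CP^7) = 7+1 = 8

8


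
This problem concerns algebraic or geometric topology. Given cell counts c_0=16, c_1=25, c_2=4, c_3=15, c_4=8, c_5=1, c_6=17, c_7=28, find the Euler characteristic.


chi = sum_k (-1)^k c_k.
= (-1)^0*16 + (-1)^1*25 + (-1)^2*4 + (-1)^3*15 + (-1)^4*8 + (-1)^5*1 + (-1)^6*17 + (-1)^7*28
= (16) + (-25) + (4) + (-15) + (8) + (-1) + (17) + (-28)
= -24

-24


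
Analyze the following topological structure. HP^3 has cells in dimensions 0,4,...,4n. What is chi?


HP^3 has one cell in each dimension 0, 4, ..., 4*3 (3+1 cells, all even-dim).
chi = 3 + 1 = 4

4


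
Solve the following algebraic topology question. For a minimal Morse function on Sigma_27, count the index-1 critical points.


A perfect Morse function has m_k = b_k.
For Sigma_27: b_0=1, b_1=2g=54, b_2=1.
Saddles m_1 = 2g = 54

54


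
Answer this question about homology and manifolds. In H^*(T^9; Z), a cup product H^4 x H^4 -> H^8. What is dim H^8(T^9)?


Cup product: H^p x H^q -> H^{p+q}; here p+q = 4+4 = 8.
rank H^k(T^n) = C(n,k).
C(9,8) = 9

9


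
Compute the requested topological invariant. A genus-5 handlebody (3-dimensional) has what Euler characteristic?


A genus-g handlebody deformation retracts to a wedge of g circles.
chi(vee_g S^1) = 1 - g.
chi(H_5) = 1 - 5 = -4

-4


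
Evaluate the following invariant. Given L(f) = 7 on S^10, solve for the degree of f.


L(f) = 1 + (-1)^10 deg(f) on S^10.
7 = 1 + (-1)^10 * deg(f)
(-1)^10 * deg(f) = 6
deg(f) = 6

6


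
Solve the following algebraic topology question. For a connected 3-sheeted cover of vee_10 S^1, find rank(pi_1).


Nielsen-Schreier: an index-n subgroup of F_r is free of rank 1 + n(r-1).
Equivalently: chi(cover) = n*chi(base); chi(vee_r S^1) = 1 - 10 = -9.
chi(E) = 3*(-9) = -27; rank = 1 - chi(E) = 1 - (-27) = 28.
rank = 1 + 3*(10-1) = 1 + 27 = 28

28


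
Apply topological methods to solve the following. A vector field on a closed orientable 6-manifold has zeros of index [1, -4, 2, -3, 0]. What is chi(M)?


Poincare-Hopf: chi(M) = sum of indices of zeros.
chi = (1) + (-4) + (2) + (-3) + (0) = -4

-4


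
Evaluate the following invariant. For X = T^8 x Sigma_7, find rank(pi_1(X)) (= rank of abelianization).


pi_1(A x B) = pi_1(A) x pi_1(B); rank of abelianization = b_1.
b_1(T^8) = 8, b_1(Sigma_7) = 2*7 = 14.
b_1(product) = 8 + 14 = 22

22


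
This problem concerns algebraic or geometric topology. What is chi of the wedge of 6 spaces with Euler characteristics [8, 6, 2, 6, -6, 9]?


chi(A v B) = chi(A) + chi(B) - 1 (one point identified).
For 6 spaces: chi = (sum chi_i) - (6 - 1).
sum = 25; chi = 25 - 5 = 20

20


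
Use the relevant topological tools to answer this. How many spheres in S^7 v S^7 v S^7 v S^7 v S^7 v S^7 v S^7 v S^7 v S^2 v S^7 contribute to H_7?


For a wedge of spheres, H_k (k>0) is free on one generator per sphere of dimension k.
Spheres of dimension 7: count = 9.
b_7 = 9

9


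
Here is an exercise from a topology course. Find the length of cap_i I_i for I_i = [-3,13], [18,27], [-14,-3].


Intersection = [max(a_i), min(b_i)] = [18, -3].
Since 18 > -3, the intersection is empty.
Length = 0

0


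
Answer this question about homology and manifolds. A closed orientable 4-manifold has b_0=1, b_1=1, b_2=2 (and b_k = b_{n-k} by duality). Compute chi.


By Poincare duality b_k = b_{4-k}, so full Betti numbers: b_0=1, b_1=1, b_2=2, b_3=1, b_4=1.
chi = sum (-1)^k b_k = 2

2


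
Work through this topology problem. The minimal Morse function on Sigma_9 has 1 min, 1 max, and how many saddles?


A perfect Morse function has m_k = b_k.
For Sigma_9: b_0=1, b_1=2g=18, b_2=1.
Saddles m_1 = 2g = 18

18


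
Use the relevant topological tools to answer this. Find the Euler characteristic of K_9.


K_9: V = 9, E = C(9,2) = 36.
chi = V - E = 9 - 36 = -27

-27


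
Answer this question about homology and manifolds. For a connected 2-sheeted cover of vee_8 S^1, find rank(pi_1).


Nielsen-Schreier: an index-n subgroup of F_r is free of rank 1 + n(r-1).
Equivalently: chi(cover) = n*chi(base); chi(vee_r S^1) = 1 - 8 = -7.
chi(E) = 2*(-7) = -14; rank = 1 - chi(E) = 1 - (-14) = 15.
rank = 1 + 2*(8-1) = 1 + 14 = 15

15


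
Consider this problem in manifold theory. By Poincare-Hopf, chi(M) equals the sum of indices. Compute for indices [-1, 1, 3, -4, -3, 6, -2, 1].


Poincare-Hopf: chi(M) = sum of indices of zeros.
chi = (-1) + (1) + (3) + (-4) + (-3) + (6) + (-2) + (1) = 1

1


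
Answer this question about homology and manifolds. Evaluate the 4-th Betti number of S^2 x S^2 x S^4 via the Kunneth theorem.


Each S^d has Poincare polynomial 1 + t^d.
The product S^2 x S^2 x S^4 has Poincare polynomial prod(1+t^d_i).
Expanding: b_0=1, b_2=2, b_4=2, b_6=2, b_8=1.
b_4 = 2

2


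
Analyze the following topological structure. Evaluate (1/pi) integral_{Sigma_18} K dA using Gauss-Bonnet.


Gauss-Bonnet: integral K dA = 2*pi*chi(M).
chi(Sigma_18) = 2 - 2*18 = -34.
(integral K dA)/pi = 2*chi = 2*(-34) = -68

-68


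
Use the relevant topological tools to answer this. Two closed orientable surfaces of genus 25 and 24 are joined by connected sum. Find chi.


chi(Sigma_25) = 2 - 2*25 = -48
chi(Sigma_24) = 2 - 2*24 = -46
For surfaces: chi(A#B) = chi(A) + chi(B) - 2.
chi = -48 + -46 - 2 = -96

-96


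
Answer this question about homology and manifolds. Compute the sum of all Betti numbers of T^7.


b_k(T^7) = C(7,k), so the sum over k is sum_k C(7,k) = 2^7.
Total = 2^7 = 128

128


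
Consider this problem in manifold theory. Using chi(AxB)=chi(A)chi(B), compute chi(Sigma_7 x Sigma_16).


chi(Sigma_7) = 2 - 2*7 = -12
chi(Sigma_16) = 2 - 2*16 = -30
chi(product) = (-12) * (-30) = 360

360


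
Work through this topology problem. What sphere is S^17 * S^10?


Join of spheres: S^m * S^n = S^{m+n+1}.
dim = 17 + 10 + 1 = 28

28


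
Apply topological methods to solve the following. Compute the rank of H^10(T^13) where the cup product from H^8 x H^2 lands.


Cup product: H^p x H^q -> H^{p+q}; here p+q = 8+2 = 10.
rank H^k(T^n) = C(n,k).
C(13,10) = 286

286


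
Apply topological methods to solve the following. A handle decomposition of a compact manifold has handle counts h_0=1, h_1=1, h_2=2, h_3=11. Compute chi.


Handles of index k contribute (-1)^k to chi (same as CW cells).
chi = (1) + (-1) + (2) + (-11) = -9

-9


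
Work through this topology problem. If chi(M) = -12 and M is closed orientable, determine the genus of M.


chi = 2 - 2g for closed orientable surfaces.
-12 = 2 - 2g
2g = 2 - (-12) = 14
g = 7

7


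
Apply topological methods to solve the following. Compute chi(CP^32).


CP^32 has one cell in each even dimension 0, 2, ..., 2*32 (32+1 cells total).
All cells are even-dimensional, so chi = number of cells.
chi = 32 + 1 = 33

33


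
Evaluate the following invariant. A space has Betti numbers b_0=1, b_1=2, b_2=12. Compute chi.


chi = sum_k (-1)^k b_k.
= (1) + (-2) + (12)
= 11

11


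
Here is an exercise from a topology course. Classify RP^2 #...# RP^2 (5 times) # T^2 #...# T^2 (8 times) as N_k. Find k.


Since a >= 1, the sum is non-orientable; each T^2 can be replaced by RP^2 # RP^2 (since T^2#RP^2 = 3RP^2).
Total crosscaps k = 5 + 2*8 = 21.
Check via chi: chi = 5*1 + 8*0 - (5+8-1)*2 = -19 = 2 - k = -19. Consistent.

21


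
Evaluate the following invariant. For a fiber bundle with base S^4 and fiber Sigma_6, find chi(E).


chi(S^4) = 2 (n even), chi(Sigma_6) = 2 - 2*6 = -10.
chi(E) = 2 * (-10) = -20

-20


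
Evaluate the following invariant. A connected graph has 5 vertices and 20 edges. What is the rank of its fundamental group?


For a connected graph: rank(pi_1) = b_1 = E - V + 1 = 1 - chi.
chi = V - E = 5 - 20 = -15.
rank = 1 - (-15) = 20 - 5 + 1 = 16

16


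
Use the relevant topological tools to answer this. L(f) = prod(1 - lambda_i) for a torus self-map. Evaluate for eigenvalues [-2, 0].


For a torus self-map: L(f) = det(I - A) where A acts on H_1.
L(f) = (1--2) * (1-0) = 3 * 1 = 3

3


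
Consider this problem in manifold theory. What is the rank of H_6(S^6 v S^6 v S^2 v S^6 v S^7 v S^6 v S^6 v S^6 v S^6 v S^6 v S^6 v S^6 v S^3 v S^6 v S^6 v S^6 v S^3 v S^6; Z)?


For a wedge of spheres, H_k (k>0) is free on one generator per sphere of dimension k.
Spheres of dimension 6: count = 14.
b_6 = 14

14


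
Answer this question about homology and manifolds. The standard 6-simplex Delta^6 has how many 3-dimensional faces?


Delta^6 has 6+1 vertices. A 3-face is a choice of 3+1 vertices.
f_3 = C(6+1, 3+1) = C(7,4) = 35

35


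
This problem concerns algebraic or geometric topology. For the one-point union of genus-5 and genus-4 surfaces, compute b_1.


For a wedge: H_1(A v B) = H_1(A) + H_1(B).
b_1(Sigma_5) = 10, b_1(Sigma_4) = 8.
b_1 = 10 + 8 = 18

18


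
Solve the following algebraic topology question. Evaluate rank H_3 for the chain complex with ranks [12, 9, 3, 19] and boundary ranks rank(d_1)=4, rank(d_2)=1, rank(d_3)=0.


rank H_k = rank(ker d_k) - rank(im d_{k+1}).
rank(ker d_3) = rank(C_3) - rank(d_3) = 19 - 0 = 19.
rank(im d_{3+1}) = 0.
rank H_3 = 19 - 0 = 19

19


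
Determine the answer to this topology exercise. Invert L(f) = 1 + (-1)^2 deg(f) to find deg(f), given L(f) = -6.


L(f) = 1 + (-1)^2 deg(f) on S^2.
-6 = 1 + (-1)^2 * deg(f)
(-1)^2 * deg(f) = -7
deg(f) = -7

-7


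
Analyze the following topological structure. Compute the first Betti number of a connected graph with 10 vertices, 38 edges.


For a connected graph: rank(pi_1) = b_1 = E - V + 1 = 1 - chi.
chi = V - E = 10 - 38 = -28.
rank = 1 - (-28) = 38 - 10 + 1 = 29

29


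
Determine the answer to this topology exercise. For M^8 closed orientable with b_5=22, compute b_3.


Poincare duality for closed orientable n-manifolds: b_k = b_{n-k}.
Here n = 8, so b_3 = b_5 = 22

22


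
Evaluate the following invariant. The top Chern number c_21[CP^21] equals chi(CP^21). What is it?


For any closed oriented manifold, <e(TM),[M]> = chi(M).
chi(CP^21) = 21+1 = 22

22


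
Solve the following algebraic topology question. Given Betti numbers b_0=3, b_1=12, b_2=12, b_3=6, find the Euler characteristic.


chi = sum_k (-1)^k b_k.
= (3) + (-12) + (12) + (-6)
= -3

-3


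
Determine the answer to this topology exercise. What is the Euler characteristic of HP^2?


HP^2 has one cell in each dimension 0, 4, ..., 4*2 (2+1 cells, all even-dim).
chi = 2 + 1 = 3

3


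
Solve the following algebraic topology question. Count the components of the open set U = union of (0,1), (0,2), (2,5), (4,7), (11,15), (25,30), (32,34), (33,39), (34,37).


Sort and merge overlapping open intervals.
Merged: (0,2), (2,7), (11,15), (25,30), (32,39).
Number of components = 5

5


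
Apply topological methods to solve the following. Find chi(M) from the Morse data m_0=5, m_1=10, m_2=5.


Morse theory: chi(M) = sum_k (-1)^k m_k where m_k = #(index-k critical points).
= (5) + (-10) + (5) = 0

0


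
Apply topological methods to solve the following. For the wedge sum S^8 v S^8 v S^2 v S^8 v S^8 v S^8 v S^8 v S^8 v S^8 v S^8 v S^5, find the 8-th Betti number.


For a wedge of spheres, H_k (k>0) is free on one generator per sphere of dimension k.
Spheres of dimension 8: count = 9.
b_8 = 9

9


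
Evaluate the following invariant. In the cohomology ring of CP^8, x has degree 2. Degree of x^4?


|x| = 2 in H^*(CP^n).
|x^4| = 4 * |x| = 4 * 2 = 8

8


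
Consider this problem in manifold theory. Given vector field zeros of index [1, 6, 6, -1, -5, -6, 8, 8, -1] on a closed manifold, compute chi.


Poincare-Hopf: chi(M) = sum of indices of zeros.
chi = (1) + (6) + (6) + (-1) + (-5) + (-6) + (8) + (8) + (-1) = 16

16


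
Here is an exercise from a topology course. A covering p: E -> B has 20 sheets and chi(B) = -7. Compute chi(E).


For a finite covering: chi(E) = (number of sheets) * chi(B).
chi(E) = 20 * (-7) = -140

-140


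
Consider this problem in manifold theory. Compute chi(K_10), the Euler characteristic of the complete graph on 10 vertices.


K_10: V = 10, E = C(10,2) = 45.
chi = V - E = 10 - 45 = -35

-35


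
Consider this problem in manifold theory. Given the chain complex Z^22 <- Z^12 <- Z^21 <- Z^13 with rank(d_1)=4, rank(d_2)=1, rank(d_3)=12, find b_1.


rank H_k = rank(ker d_k) - rank(im d_{k+1}).
rank(ker d_1) = rank(C_1) - rank(d_1) = 12 - 4 = 8.
rank(im d_{1+1}) = 1.
rank H_1 = 8 - 1 = 7

7


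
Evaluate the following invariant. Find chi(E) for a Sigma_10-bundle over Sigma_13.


For a fiber bundle F -> E -> B (with CW structure): chi(E) = chi(B) * chi(F).
chi(Sigma_13) = -24, chi(Sigma_10) = -18.
chi(E) = (-24) * (-18) = 432

432


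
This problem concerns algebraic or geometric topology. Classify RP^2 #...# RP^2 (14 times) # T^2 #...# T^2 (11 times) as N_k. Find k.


Since a >= 1, the sum is non-orientable; each T^2 can be replaced by RP^2 # RP^2 (since T^2#RP^2 = 3RP^2).
Total crosscaps k = 14 + 2*11 = 36.
Check via chi: chi = 14*1 + 11*0 - (14+11-1)*2 = -34 = 2 - k = -34. Consistent.

36


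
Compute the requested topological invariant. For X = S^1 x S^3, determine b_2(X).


Each S^d has Poincare polynomial 1 + t^d.
The product S^1 x S^3 has Poincare polynomial prod(1+t^d_i).
Expanding: b_0=1, b_1=1, b_3=1, b_4=1.
b_2 = 0

0


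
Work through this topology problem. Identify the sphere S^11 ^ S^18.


S^m ^ S^n = S^{m+n}.
k = 11 + 18 = 29

29


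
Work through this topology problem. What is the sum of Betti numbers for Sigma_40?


For Sigma_40: b_0 = 1, b_1 = 2g = 80, b_2 = 1.
Total = 1 + 80 + 1 = 82

82


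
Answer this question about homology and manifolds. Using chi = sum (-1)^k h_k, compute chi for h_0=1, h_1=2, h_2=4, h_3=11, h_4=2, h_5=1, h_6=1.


Handles of index k contribute (-1)^k to chi (same as CW cells).
chi = (1) + (-2) + (4) + (-11) + (2) + (-1) + (1) = -6

-6


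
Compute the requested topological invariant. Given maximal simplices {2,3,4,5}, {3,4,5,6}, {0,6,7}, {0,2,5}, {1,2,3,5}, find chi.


Enumerate all faces; f-vector: f_0=8, f_1=17, f_2=12, f_3=3.
chi = sum (-1)^k f_k = 0

0


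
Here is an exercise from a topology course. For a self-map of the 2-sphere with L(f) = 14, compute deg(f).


L(f) = 1 + (-1)^2 deg(f) on S^2.
14 = 1 + (-1)^2 * deg(f)
(-1)^2 * deg(f) = 13
deg(f) = 13

13


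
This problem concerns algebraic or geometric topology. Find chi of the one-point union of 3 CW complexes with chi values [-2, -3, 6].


chi(A v B) = chi(A) + chi(B) - 1 (one point identified).
For 3 spaces: chi = (sum chi_i) - (3 - 1).
sum = 1; chi = 1 - 2 = -1

-1


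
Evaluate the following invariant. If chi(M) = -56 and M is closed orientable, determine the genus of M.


chi = 2 - 2g for closed orientable surfaces.
-56 = 2 - 2g
2g = 2 - (-56) = 58
g = 29

29


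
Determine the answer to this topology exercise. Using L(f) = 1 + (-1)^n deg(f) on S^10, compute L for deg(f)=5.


On S^10: L(f) = tr(f_0*) + (-1)^10 tr(f_10*) = 1 + (-1)^10 * deg(f).
L(f) = 1 + (-1)^10 * 5 = 1 + 5 = 6

6


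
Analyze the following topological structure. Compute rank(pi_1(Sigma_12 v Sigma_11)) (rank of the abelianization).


For a wedge: H_1(A v B) = H_1(A) + H_1(B).
b_1(Sigma_12) = 24, b_1(Sigma_11) = 22.
b_1 = 24 + 22 = 46

46


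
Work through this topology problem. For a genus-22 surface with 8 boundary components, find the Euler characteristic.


For a compact orientable surface with genus g and b boundary components: chi = 2 - 2g - b.
chi = 2 - 2*22 - 8 = 2 - 44 - 8 = -50

-50


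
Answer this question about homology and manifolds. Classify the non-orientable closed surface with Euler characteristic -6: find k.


chi = 2 - k for closed non-orientable surfaces with k crosscaps.
-6 = 2 - k
k = 2 - (-6) = 8

8


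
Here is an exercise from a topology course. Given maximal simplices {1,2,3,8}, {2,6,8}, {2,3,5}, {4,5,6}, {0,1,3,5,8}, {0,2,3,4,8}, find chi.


Enumerate all faces; f-vector: f_0=8, f_1=24, f_2=24, f_3=11, f_4=2.
chi = sum (-1)^k f_k = -1

-1


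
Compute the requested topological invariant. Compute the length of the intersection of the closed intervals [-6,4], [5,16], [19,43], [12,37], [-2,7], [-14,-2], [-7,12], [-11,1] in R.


Intersection = [max(a_i), min(b_i)] = [19, -2].
Since 19 > -2, the intersection is empty.
Length = 0

0


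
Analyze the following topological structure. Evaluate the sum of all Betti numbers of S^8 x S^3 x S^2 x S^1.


Total Betti number is multiplicative under products.
Each S^d (d>=1) has total Betti number 2.
There are 4 sphere factors.
Total = 2^4 = 16

16


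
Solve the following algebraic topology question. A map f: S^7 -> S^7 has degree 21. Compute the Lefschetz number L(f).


On S^7: L(f) = tr(f_0*) + (-1)^7 tr(f_7*) = 1 + (-1)^7 * deg(f).
L(f) = 1 + (-1)^7 * 21 = 1 + -21 = -20

-20


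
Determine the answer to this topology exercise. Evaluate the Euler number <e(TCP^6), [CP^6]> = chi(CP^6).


For any closed oriented manifold, <e(TM),[M]> = chi(M).
chi(CP^6) = 6+1 = 7

7


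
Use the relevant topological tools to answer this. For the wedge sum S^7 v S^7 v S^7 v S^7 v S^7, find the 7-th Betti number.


For a wedge of spheres, H_k (k>0) is free on one generator per sphere of dimension k.
Spheres of dimension 7: count = 5.
b_7 = 5

5


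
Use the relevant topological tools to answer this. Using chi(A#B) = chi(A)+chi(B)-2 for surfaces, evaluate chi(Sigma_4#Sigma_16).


chi(Sigma_4) = 2 - 2*4 = -6
chi(Sigma_16) = 2 - 2*16 = -30
For surfaces: chi(A#B) = chi(A) + chi(B) - 2.
chi = -6 + -30 - 2 = -38

-38


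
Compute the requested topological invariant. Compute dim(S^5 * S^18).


Join of spheres: S^m * S^n = S^{m+n+1}.
dim = 5 + 18 + 1 = 24

24


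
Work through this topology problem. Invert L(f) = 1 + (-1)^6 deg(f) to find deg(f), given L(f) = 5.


L(f) = 1 + (-1)^6 deg(f) on S^6.
5 = 1 + (-1)^6 * deg(f)
(-1)^6 * deg(f) = 4
deg(f) = 4

4


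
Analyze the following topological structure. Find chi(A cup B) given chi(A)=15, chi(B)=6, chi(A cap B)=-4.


chi(A cup B) = chi(A) + chi(B) - chi(A cap B)
= 15 + (6) - (-4)
= 25

25


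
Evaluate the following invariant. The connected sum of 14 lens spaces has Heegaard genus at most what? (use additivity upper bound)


Heegaard genus satisfies g(A#B) <= g(A) + g(B).
Each lens space has g = 1.
Upper bound: 14 * 1 = 14

14


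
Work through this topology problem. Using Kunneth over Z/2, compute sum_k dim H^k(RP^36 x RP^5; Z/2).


dim H^*(RP^n; Z/2) = n+1 (one Z/2 in each degree 0..n).
Total Betti number is multiplicative.
Total = (36+1) * (5+1) = 37 * 6 = 222

222


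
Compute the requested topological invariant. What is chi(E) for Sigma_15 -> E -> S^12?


chi(S^12) = 2 (n even), chi(Sigma_15) = 2 - 2*15 = -28.
chi(E) = 2 * (-28) = -56

-56


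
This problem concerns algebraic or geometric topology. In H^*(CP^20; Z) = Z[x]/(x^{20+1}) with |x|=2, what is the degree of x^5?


|x| = 2 in H^*(CP^n).
|x^5| = 5 * |x| = 5 * 2 = 10

10


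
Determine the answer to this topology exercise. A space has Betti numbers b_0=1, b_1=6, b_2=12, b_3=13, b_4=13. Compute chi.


chi = sum_k (-1)^k b_k.
= (1) + (-6) + (12) + (-13) + (13)
= 7

7


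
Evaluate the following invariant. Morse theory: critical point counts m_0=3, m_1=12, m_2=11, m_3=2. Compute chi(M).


Morse theory: chi(M) = sum_k (-1)^k m_k where m_k = #(index-k critical points).
= (3) + (-12) + (11) + (-2) = 0

0
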